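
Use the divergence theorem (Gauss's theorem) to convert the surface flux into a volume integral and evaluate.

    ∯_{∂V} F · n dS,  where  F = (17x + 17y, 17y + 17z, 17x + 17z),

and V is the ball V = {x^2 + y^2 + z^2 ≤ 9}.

By the divergence theorem,

    ∯_{∂V} F · n dS = ∭_V (∇ · F) dV.

Compute the divergence:
    ∇ · F = ∂F_x/∂x + ∂F_y/∂y + ∂F_z/∂z = 17 + 17 + 17 = 51.

In spherical coordinates, x = ρ sin(φ) cos(θ), y = ρ sin(φ) sin(θ), z = ρ cos(φ), dV = ρ^2 sin(φ) dρ dφ dθ, with 0 ≤ ρ ≤ 3, 0 ≤ φ ≤ π, 0 ≤ θ ≤ 2π.

The integrand, after substitution and multiplying by the volume element, becomes (51) · ρ^2 sin(φ), so

    ∭_V (∇·F) dV = ∫_0^{2π} ∫_0^{π} ∫_0^{3} (51) · ρ^2 sin(φ) dρ dφ dθ.

Inner (ρ from 0 to 3): 459sin(φ).
Middle (φ from 0 to π): 918.
Outer (θ from 0 to 2π): 1836π.

Therefore ∯_{∂V} F · n dS = 1836π.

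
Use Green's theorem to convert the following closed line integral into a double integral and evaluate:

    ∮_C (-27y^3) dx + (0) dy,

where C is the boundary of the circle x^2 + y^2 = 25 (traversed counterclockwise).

Green's theorem converts the closed line integral into a double integral over the enclosed region D:

    ∮_C P dx + Q dy = ∬_D (∂Q/∂x - ∂P/∂y) dA.

Here P = -27y^3, Q = 0, so

    ∂Q/∂x = 0,    ∂P/∂y = -81y^2,
    ∂Q/∂x - ∂P/∂y = 81y^2.

D is the region x^2 + y^2 ≤ 25. Evaluating the double integral:

In polar coordinates (x = r cos θ, y = r sin θ, dA = r dr dθ) the integrand becomes 81r^2sin(θ)^2, so

    ∬_D (81y^2) dA = ∫_0^{2π} ∫_0^{5} (81r^2sin(θ)^2) · r dr dθ.

Inner (r from 0 to 5): 50625sin(θ)^2/4.
Outer (θ from 0 to 2π): 50625π/4.

Therefore ∮_C P dx + Q dy = 50625π/4.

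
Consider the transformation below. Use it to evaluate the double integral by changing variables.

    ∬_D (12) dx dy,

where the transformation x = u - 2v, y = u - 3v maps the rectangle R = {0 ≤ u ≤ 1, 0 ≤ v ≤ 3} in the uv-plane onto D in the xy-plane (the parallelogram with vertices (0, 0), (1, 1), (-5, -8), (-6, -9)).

Compute the Jacobian determinant of (x, y) with respect to (u, v):

    ∂(x,y)/∂(u,v) = | 1  -2 | = (1)(-3) - (-2)(1) = -1.
                   | 1  -3 |

Its absolute value is |J| = 1 (the area scaling factor).

Substituting x = u - 2v, y = u - 3v into the integrand,

    12 → 12,

so the integral becomes

    ∬_R (12) · |J| du dv = ∫_0^1 ∫_0^3 (12) dv du.

Inner (v): 36.
Outer (u): 36.

Therefore ∬_D (12) dx dy = 36.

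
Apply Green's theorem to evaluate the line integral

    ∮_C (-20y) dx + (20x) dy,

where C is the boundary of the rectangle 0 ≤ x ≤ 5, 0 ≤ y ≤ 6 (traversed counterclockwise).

Green's theorem converts the closed line integral into a double integral over the enclosed region D:

    ∮_C P dx + Q dy = ∬_D (∂Q/∂x - ∂P/∂y) dA.

Here P = -20y, Q = 20x, so

    ∂Q/∂x = 20,    ∂P/∂y = -20,
    ∂Q/∂x - ∂P/∂y = 40.

D is the region 0 ≤ x ≤ 5, 0 ≤ y ≤ 6. Evaluating the double integral:

    ∬_D (40) dA = ∫_0^{5} ∫_0^{6} (40) dy dx.

Inner (y from 0 to 6): 240.
Outer (x from 0 to 5): 1200.

Therefore ∮_C P dx + Q dy = 1200.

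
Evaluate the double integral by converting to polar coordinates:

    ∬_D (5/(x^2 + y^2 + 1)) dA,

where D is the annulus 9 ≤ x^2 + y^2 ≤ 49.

The region D is 3 ≤ r ≤ 7, 0 ≤ θ ≤ 2π in polar coordinates, where x = r cos(θ), y = r sin(θ), and dA = r dr dθ.

Under the substitution, the integrand becomes 5/(r^2 + 1), so

    ∬_D (5/(x^2 + y^2 + 1)) dA = ∫_{0}^{2π} ∫_{3}^{7} (5/(r^2 + 1)) · r dr dθ.

Inner integral (in r): ∫_{3}^{7} (5/(r^2 + 1)) · r dr = 5log(5)/2.

Outer integral (in θ): ∫_{0}^{2π} (5log(5)/2) dθ = 5π log(5).

Therefore ∬_D (5/(x^2 + y^2 + 1)) dA = 5π log(5).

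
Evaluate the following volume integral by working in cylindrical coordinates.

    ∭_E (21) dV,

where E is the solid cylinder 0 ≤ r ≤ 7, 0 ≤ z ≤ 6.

In cylindrical coordinates, x = r cos(θ), y = r sin(θ), z = z, and dV = r dr dθ dz.

The integrand becomes 21, so

    ∭_E (21) dV = ∫_{0}^{2π} ∫_{0}^{7} ∫_{0}^{6} (21) · r dz dr dθ.

Inner (z): 126r.
Middle (r from 0 to 7): 3087.
Outer (θ): 6174π.

Therefore the triple integral equals 6174π.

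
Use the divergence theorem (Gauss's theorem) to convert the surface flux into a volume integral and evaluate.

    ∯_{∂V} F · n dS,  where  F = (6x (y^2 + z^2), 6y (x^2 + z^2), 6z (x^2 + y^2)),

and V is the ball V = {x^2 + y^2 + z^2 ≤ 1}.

By the divergence theorem,

    ∯_{∂V} F · n dS = ∭_V (∇ · F) dV.

Compute the divergence:
    ∇ · F = ∂F_x/∂x + ∂F_y/∂y + ∂F_z/∂z = 6y^2 + 6z^2 + 6x^2 + 6z^2 + 6x^2 + 6y^2 = 12x^2 + 12y^2 + 12z^2.

In spherical coordinates, x = ρ sin(φ) cos(θ), y = ρ sin(φ) sin(θ), z = ρ cos(φ), dV = ρ^2 sin(φ) dρ dφ dθ, with 0 ≤ ρ ≤ 1, 0 ≤ φ ≤ π, 0 ≤ θ ≤ 2π.

The integrand, after substitution and multiplying by the volume element, becomes (12ρ^2) · ρ^2 sin(φ), so

    ∭_V (∇·F) dV = ∫_0^{2π} ∫_0^{π} ∫_0^{1} (12ρ^2) · ρ^2 sin(φ) dρ dφ dθ.

Inner (ρ from 0 to 1): 12sin(φ)/5.
Middle (φ from 0 to π): 24/5.
Outer (θ from 0 to 2π): 48π/5.

Therefore ∯_{∂V} F · n dS = 48π/5.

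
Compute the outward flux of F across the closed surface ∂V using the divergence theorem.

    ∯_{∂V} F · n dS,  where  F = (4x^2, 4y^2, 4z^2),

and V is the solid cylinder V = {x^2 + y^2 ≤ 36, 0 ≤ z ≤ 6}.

By the divergence theorem,

    ∯_{∂V} F · n dS = ∭_V (∇ · F) dV.

Compute the divergence:
    ∇ · F = ∂F_x/∂x + ∂F_y/∂y + ∂F_z/∂z = 8x + 8y + 8z.

In cylindrical coordinates, x = r cos(θ), y = r sin(θ), z = z, dV = r dr dθ dz, with 0 ≤ r ≤ 6, 0 ≤ θ ≤ 2π, 0 ≤ z ≤ 6.

The integrand, after substitution and multiplying by the volume element, becomes (8sqrt(2)r sin(θ + π/4) + 8z) · r, so

    ∭_V (∇·F) dV = ∫_0^{2π} ∫_0^{6} ∫_0^{6} (8sqrt(2)r sin(θ + π/4) + 8z) · r dz dr dθ.

Inner (z from 0 to 6): 48r (sqrt(2)r sin(θ + π/4) + 3).
Middle (r from 0 to 6): 3456sqrt(2)sin(θ + π/4) + 2592.
Outer (θ from 0 to 2π): 5184π.

Therefore ∯_{∂V} F · n dS = 5184π.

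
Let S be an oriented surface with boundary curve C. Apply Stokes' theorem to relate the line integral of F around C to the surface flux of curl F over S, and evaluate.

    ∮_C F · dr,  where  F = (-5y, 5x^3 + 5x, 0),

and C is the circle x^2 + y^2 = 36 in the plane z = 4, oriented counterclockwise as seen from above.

Let S be the flat disk x^2 + y^2 ≤ 36 in the plane z = 4, with upward unit normal n̂ = ẑ. By Stokes' theorem,

    ∮_C F · dr = ∬_S (∇ × F) · n̂ dS = ∬_D (curl F)_z dA,

where D is the disk x^2 + y^2 ≤ 36.

Compute the curl of F = (-5y, 5x^3 + 5x, 0):
    (∇ × F)_x = ∂F_z/∂y - ∂F_y/∂z = 0,
    (∇ × F)_y = ∂F_x/∂z - ∂F_z/∂x = 0,
    (∇ × F)_z = ∂F_y/∂x - ∂F_x/∂y = 15x^2 + 10.

On z = 4, (curl F)_z = 15x^2 + 10.

Convert to polar (x = r cos θ, y = r sin θ, dA = r dr dθ); the integrand becomes 15r^2cos(θ)^2 + 10, so

    ∬_D (curl F)_z dA = ∫_0^{2π} ∫_0^{6} (15r^2cos(θ)^2 + 10) · r dr dθ.

Inner (r from 0 to 6): 4860cos(θ)^2 + 180.
Outer (θ from 0 to 2π): 5220π.

Therefore ∮_C F · dr = 5220π.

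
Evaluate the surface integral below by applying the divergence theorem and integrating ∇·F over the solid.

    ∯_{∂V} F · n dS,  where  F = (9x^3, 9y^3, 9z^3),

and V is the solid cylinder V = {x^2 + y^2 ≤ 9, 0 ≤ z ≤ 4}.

By the divergence theorem,

    ∯_{∂V} F · n dS = ∭_V (∇ · F) dV.

Compute the divergence:
    ∇ · F = ∂F_x/∂x + ∂F_y/∂y + ∂F_z/∂z = 27x^2 + 27y^2 + 27z^2.

In cylindrical coordinates, x = r cos(θ), y = r sin(θ), z = z, dV = r dr dθ dz, with 0 ≤ r ≤ 3, 0 ≤ θ ≤ 2π, 0 ≤ z ≤ 4.

The integrand, after substitution and multiplying by the volume element, becomes (27r^2 + 27z^2) · r, so

    ∭_V (∇·F) dV = ∫_0^{2π} ∫_0^{3} ∫_0^{4} (27r^2 + 27z^2) · r dz dr dθ.

Inner (z from 0 to 4): 108r^3 + 576r.
Middle (r from 0 to 3): 4779.
Outer (θ from 0 to 2π): 9558π.

Therefore ∯_{∂V} F · n dS = 9558π.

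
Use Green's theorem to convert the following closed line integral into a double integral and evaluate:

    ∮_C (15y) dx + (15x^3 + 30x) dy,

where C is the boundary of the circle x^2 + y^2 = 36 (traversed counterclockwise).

Green's theorem converts the closed line integral into a double integral over the enclosed region D:

    ∮_C P dx + Q dy = ∬_D (∂Q/∂x - ∂P/∂y) dA.

Here P = 15y, Q = 15x^3 + 30x, so

    ∂Q/∂x = 45x^2 + 30,    ∂P/∂y = 15,
    ∂Q/∂x - ∂P/∂y = 45x^2 + 15.

D is the region x^2 + y^2 ≤ 36. Evaluating the double integral:

In polar coordinates (x = r cos θ, y = r sin θ, dA = r dr dθ) the integrand becomes 45r^2cos(θ)^2 + 15, so

    ∬_D (45x^2 + 15) dA = ∫_0^{2π} ∫_0^{6} (45r^2cos(θ)^2 + 15) · r dr dθ.

Inner (r from 0 to 6): 14580cos(θ)^2 + 270.
Outer (θ from 0 to 2π): 15120π.

Therefore ∮_C P dx + Q dy = 15120π.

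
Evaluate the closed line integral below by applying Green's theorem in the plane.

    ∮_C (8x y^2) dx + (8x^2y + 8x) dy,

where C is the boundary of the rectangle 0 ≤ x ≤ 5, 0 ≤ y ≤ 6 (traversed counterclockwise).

Green's theorem converts the closed line integral into a double integral over the enclosed region D:

    ∮_C P dx + Q dy = ∬_D (∂Q/∂x - ∂P/∂y) dA.

Here P = 8x y^2, Q = 8x^2y + 8x, so

    ∂Q/∂x = 16x y + 8,    ∂P/∂y = 16x y,
    ∂Q/∂x - ∂P/∂y = 8.

D is the region 0 ≤ x ≤ 5, 0 ≤ y ≤ 6. Evaluating the double integral:

    ∬_D (8) dA = ∫_0^{5} ∫_0^{6} (8) dy dx.

Inner (y from 0 to 6): 48.
Outer (x from 0 to 5): 240.

Therefore ∮_C P dx + Q dy = 240.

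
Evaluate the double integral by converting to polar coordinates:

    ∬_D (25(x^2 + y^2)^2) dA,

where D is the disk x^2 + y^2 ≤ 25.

The region D is 0 ≤ r ≤ 5, 0 ≤ θ ≤ 2π in polar coordinates, where x = r cos(θ), y = r sin(θ), and dA = r dr dθ.

Under the substitution, the integrand becomes 25r^4, so

    ∬_D (25(x^2 + y^2)^2) dA = ∫_{0}^{2π} ∫_{0}^{5} (25r^4) · r dr dθ.

Inner integral (in r): ∫_{0}^{5} (25r^4) · r dr = 390625/6.

Outer integral (in θ): ∫_{0}^{2π} (390625/6) dθ = 390625π/3.

Therefore ∬_D (25(x^2 + y^2)^2) dA = 390625π/3.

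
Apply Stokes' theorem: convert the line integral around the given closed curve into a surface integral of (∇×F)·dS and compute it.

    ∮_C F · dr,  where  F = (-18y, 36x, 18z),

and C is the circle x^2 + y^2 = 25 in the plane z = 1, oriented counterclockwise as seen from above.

Let S be the flat disk x^2 + y^2 ≤ 25 in the plane z = 1, with upward unit normal n̂ = ẑ. By Stokes' theorem,

    ∮_C F · dr = ∬_S (∇ × F) · n̂ dS = ∬_D (curl F)_z dA,

where D is the disk x^2 + y^2 ≤ 25.

Compute the curl of F = (-18y, 36x, 18z):
    (∇ × F)_x = ∂F_z/∂y - ∂F_y/∂z = 0,
    (∇ × F)_y = ∂F_x/∂z - ∂F_z/∂x = 0,
    (∇ × F)_z = ∂F_y/∂x - ∂F_x/∂y = 54.

On z = 1, (curl F)_z = 54.

Convert to polar (x = r cos θ, y = r sin θ, dA = r dr dθ); the integrand becomes 54, so

    ∬_D (curl F)_z dA = ∫_0^{2π} ∫_0^{5} (54) · r dr dθ.

Inner (r from 0 to 5): 675.
Outer (θ from 0 to 2π): 1350π.

Therefore ∮_C F · dr = 1350π.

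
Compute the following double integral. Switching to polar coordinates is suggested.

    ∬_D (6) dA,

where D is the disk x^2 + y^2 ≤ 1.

The region D is 0 ≤ r ≤ 1, 0 ≤ θ ≤ 2π in polar coordinates, where x = r cos(θ), y = r sin(θ), and dA = r dr dθ.

Under the substitution, the integrand becomes 6, so

    ∬_D (6) dA = ∫_{0}^{2π} ∫_{0}^{1} (6) · r dr dθ.

Inner integral (in r): ∫_{0}^{1} (6) · r dr = 3.

Outer integral (in θ): ∫_{0}^{2π} (3) dθ = 6π.

Therefore ∬_D (6) dA = 6π.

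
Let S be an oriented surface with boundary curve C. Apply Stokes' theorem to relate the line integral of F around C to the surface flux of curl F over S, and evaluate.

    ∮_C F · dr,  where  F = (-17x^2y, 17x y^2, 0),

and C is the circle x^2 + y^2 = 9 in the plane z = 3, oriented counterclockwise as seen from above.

Let S be the flat disk x^2 + y^2 ≤ 9 in the plane z = 3, with upward unit normal n̂ = ẑ. By Stokes' theorem,

    ∮_C F · dr = ∬_S (∇ × F) · n̂ dS = ∬_D (curl F)_z dA,

where D is the disk x^2 + y^2 ≤ 9.

Compute the curl of F = (-17x^2y, 17x y^2, 0):
    (∇ × F)_x = ∂F_z/∂y - ∂F_y/∂z = 0,
    (∇ × F)_y = ∂F_x/∂z - ∂F_z/∂x = 0,
    (∇ × F)_z = ∂F_y/∂x - ∂F_x/∂y = 17x^2 + 17y^2.

On z = 3, (curl F)_z = 17x^2 + 17y^2.

Convert to polar (x = r cos θ, y = r sin θ, dA = r dr dθ); the integrand becomes 17r^2, so

    ∬_D (curl F)_z dA = ∫_0^{2π} ∫_0^{3} (17r^2) · r dr dθ.

Inner (r from 0 to 3): 1377/4.
Outer (θ from 0 to 2π): 1377π/2.

Therefore ∮_C F · dr = 1377π/2.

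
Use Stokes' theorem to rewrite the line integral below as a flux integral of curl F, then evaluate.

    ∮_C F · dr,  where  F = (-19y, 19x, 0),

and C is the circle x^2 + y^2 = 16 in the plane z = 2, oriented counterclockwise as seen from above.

Let S be the flat disk x^2 + y^2 ≤ 16 in the plane z = 2, with upward unit normal n̂ = ẑ. By Stokes' theorem,

    ∮_C F · dr = ∬_S (∇ × F) · n̂ dS = ∬_D (curl F)_z dA,

where D is the disk x^2 + y^2 ≤ 16.

Compute the curl of F = (-19y, 19x, 0):
    (∇ × F)_x = ∂F_z/∂y - ∂F_y/∂z = 0,
    (∇ × F)_y = ∂F_x/∂z - ∂F_z/∂x = 0,
    (∇ × F)_z = ∂F_y/∂x - ∂F_x/∂y = 38.

On z = 2, (curl F)_z = 38.

Convert to polar (x = r cos θ, y = r sin θ, dA = r dr dθ); the integrand becomes 38, so

    ∬_D (curl F)_z dA = ∫_0^{2π} ∫_0^{4} (38) · r dr dθ.

Inner (r from 0 to 4): 304.
Outer (θ from 0 to 2π): 608π.

Therefore ∮_C F · dr = 608π.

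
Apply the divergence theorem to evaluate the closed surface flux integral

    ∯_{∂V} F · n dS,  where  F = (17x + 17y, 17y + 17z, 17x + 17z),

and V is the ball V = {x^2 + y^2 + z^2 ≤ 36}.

By the divergence theorem,

    ∯_{∂V} F · n dS = ∭_V (∇ · F) dV.

Compute the divergence:
    ∇ · F = ∂F_x/∂x + ∂F_y/∂y + ∂F_z/∂z = 17 + 17 + 17 = 51.

In spherical coordinates, x = ρ sin(φ) cos(θ), y = ρ sin(φ) sin(θ), z = ρ cos(φ), dV = ρ^2 sin(φ) dρ dφ dθ, with 0 ≤ ρ ≤ 6, 0 ≤ φ ≤ π, 0 ≤ θ ≤ 2π.

The integrand, after substitution and multiplying by the volume element, becomes (51) · ρ^2 sin(φ), so

    ∭_V (∇·F) dV = ∫_0^{2π} ∫_0^{π} ∫_0^{6} (51) · ρ^2 sin(φ) dρ dφ dθ.

Inner (ρ from 0 to 6): 3672sin(φ).
Middle (φ from 0 to π): 7344.
Outer (θ from 0 to 2π): 14688π.

Therefore ∯_{∂V} F · n dS = 14688π.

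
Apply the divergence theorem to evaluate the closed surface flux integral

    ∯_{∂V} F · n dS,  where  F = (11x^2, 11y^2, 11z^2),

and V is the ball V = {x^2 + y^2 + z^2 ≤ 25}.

By the divergence theorem,

    ∯_{∂V} F · n dS = ∭_V (∇ · F) dV.

Compute the divergence:
    ∇ · F = ∂F_x/∂x + ∂F_y/∂y + ∂F_z/∂z = 22x + 22y + 22z.

In spherical coordinates, x = ρ sin(φ) cos(θ), y = ρ sin(φ) sin(θ), z = ρ cos(φ), dV = ρ^2 sin(φ) dρ dφ dθ, with 0 ≤ ρ ≤ 5, 0 ≤ φ ≤ π, 0 ≤ θ ≤ 2π.

The integrand, after substitution and multiplying by the volume element, becomes (22ρ (sqrt(2)sin(φ)sin(θ + π/4) + cos(φ))) · ρ^2 sin(φ), so

    ∭_V (∇·F) dV = ∫_0^{2π} ∫_0^{π} ∫_0^{5} (22ρ (sqrt(2)sin(φ)sin(θ + π/4) + cos(φ))) · ρ^2 sin(φ) dρ dφ dθ.

Inner (ρ from 0 to 5): 6875(sqrt(2)sin(φ)sin(θ + π/4) + cos(φ))sin(φ)/2.
Middle (φ from 0 to π): 6875sqrt(2)π sin(θ + π/4)/4.
Outer (θ from 0 to 2π): 0.

Therefore ∯_{∂V} F · n dS = 0.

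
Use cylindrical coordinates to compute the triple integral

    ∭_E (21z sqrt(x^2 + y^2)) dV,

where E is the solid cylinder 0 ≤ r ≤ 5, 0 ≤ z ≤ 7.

In cylindrical coordinates, x = r cos(θ), y = r sin(θ), z = z, and dV = r dr dθ dz.

The integrand becomes 21r z, so

    ∭_E (21z sqrt(x^2 + y^2)) dV = ∫_{0}^{2π} ∫_{0}^{5} ∫_{0}^{7} (21r z) · r dz dr dθ.

Inner (z): 1029r^2/2.
Middle (r from 0 to 5): 42875/2.
Outer (θ): 42875π.

Therefore the triple integral equals 42875π.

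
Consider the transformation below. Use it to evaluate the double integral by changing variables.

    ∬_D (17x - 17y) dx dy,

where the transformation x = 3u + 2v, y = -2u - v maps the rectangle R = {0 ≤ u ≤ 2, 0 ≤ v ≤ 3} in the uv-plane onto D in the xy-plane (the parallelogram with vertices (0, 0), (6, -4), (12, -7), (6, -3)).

Compute the Jacobian determinant of (x, y) with respect to (u, v):

    ∂(x,y)/∂(u,v) = | 3  2 | = (3)(-1) - (2)(-2) = 1.
                   | -2  -1 |

Its absolute value is |J| = 1 (the area scaling factor).

Substituting x = 3u + 2v, y = -2u - v into the integrand,

    17x - 17y → 85u + 51v,

so the integral becomes

    ∬_R (85u + 51v) · |J| du dv = ∫_0^2 ∫_0^3 (85u + 51v) dv du.

Inner (v): 255u + 459/2.
Outer (u): 969.

Therefore ∬_D (17x - 17y) dx dy = 969.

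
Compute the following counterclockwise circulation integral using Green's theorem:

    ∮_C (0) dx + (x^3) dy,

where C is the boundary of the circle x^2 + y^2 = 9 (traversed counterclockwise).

Green's theorem converts the closed line integral into a double integral over the enclosed region D:

    ∮_C P dx + Q dy = ∬_D (∂Q/∂x - ∂P/∂y) dA.

Here P = 0, Q = x^3, so

    ∂Q/∂x = 3x^2,    ∂P/∂y = 0,
    ∂Q/∂x - ∂P/∂y = 3x^2.

D is the region x^2 + y^2 ≤ 9. Evaluating the double integral:

In polar coordinates (x = r cos θ, y = r sin θ, dA = r dr dθ) the integrand becomes 3r^2cos(θ)^2, so

    ∬_D (3x^2) dA = ∫_0^{2π} ∫_0^{3} (3r^2cos(θ)^2) · r dr dθ.

Inner (r from 0 to 3): 243cos(θ)^2/4.
Outer (θ from 0 to 2π): 243π/4.

Therefore ∮_C P dx + Q dy = 243π/4.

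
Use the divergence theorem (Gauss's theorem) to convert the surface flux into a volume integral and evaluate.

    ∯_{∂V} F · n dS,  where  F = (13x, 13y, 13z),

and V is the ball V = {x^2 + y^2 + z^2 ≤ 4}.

By the divergence theorem,

    ∯_{∂V} F · n dS = ∭_V (∇ · F) dV.

Compute the divergence:
    ∇ · F = ∂F_x/∂x + ∂F_y/∂y + ∂F_z/∂z = 13 + 13 + 13 = 39.

In spherical coordinates, x = ρ sin(φ) cos(θ), y = ρ sin(φ) sin(θ), z = ρ cos(φ), dV = ρ^2 sin(φ) dρ dφ dθ, with 0 ≤ ρ ≤ 2, 0 ≤ φ ≤ π, 0 ≤ θ ≤ 2π.

The integrand, after substitution and multiplying by the volume element, becomes (39) · ρ^2 sin(φ), so

    ∭_V (∇·F) dV = ∫_0^{2π} ∫_0^{π} ∫_0^{2} (39) · ρ^2 sin(φ) dρ dφ dθ.

Inner (ρ from 0 to 2): 104sin(φ).
Middle (φ from 0 to π): 208.
Outer (θ from 0 to 2π): 416π.

Therefore ∯_{∂V} F · n dS = 416π.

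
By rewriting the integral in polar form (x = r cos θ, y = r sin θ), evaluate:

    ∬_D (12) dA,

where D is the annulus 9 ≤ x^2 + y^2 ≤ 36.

The region D is 3 ≤ r ≤ 6, 0 ≤ θ ≤ 2π in polar coordinates, where x = r cos(θ), y = r sin(θ), and dA = r dr dθ.

Under the substitution, the integrand becomes 12, so

    ∬_D (12) dA = ∫_{0}^{2π} ∫_{3}^{6} (12) · r dr dθ.

Inner integral (in r): ∫_{3}^{6} (12) · r dr = 162.

Outer integral (in θ): ∫_{0}^{2π} (162) dθ = 324π.

Therefore ∬_D (12) dA = 324π.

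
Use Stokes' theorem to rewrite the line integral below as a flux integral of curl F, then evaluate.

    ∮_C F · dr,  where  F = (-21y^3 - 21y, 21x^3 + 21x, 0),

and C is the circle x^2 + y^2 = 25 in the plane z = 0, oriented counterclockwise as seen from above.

Let S be the flat disk x^2 + y^2 ≤ 25 in the plane z = 0, with upward unit normal n̂ = ẑ. By Stokes' theorem,

    ∮_C F · dr = ∬_S (∇ × F) · n̂ dS = ∬_D (curl F)_z dA,

where D is the disk x^2 + y^2 ≤ 25.

Compute the curl of F = (-21y^3 - 21y, 21x^3 + 21x, 0):
    (∇ × F)_x = ∂F_z/∂y - ∂F_y/∂z = 0,
    (∇ × F)_y = ∂F_x/∂z - ∂F_z/∂x = 0,
    (∇ × F)_z = ∂F_y/∂x - ∂F_x/∂y = 63x^2 + 63y^2 + 42.

On z = 0, (curl F)_z = 63x^2 + 63y^2 + 42.

Convert to polar (x = r cos θ, y = r sin θ, dA = r dr dθ); the integrand becomes 63r^2 + 42, so

    ∬_D (curl F)_z dA = ∫_0^{2π} ∫_0^{5} (63r^2 + 42) · r dr dθ.

Inner (r from 0 to 5): 41475/4.
Outer (θ from 0 to 2π): 41475π/2.

Therefore ∮_C F · dr = 41475π/2.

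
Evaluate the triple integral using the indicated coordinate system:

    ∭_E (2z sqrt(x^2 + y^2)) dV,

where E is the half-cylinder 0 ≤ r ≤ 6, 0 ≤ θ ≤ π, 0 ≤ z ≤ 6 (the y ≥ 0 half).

In cylindrical coordinates, x = r cos(θ), y = r sin(θ), z = z, and dV = r dr dθ dz.

The integrand becomes 2r z, so

    ∭_E (2z sqrt(x^2 + y^2)) dV = ∫_{0}^{π} ∫_{0}^{6} ∫_{0}^{6} (2r z) · r dz dr dθ.

Inner (z): 36r^2.
Middle (r from 0 to 6): 2592.
Outer (θ): 2592π.

Therefore the triple integral equals 2592π.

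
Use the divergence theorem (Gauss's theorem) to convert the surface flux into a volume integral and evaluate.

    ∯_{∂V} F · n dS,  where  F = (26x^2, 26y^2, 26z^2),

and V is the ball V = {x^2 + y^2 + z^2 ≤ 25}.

By the divergence theorem,

    ∯_{∂V} F · n dS = ∭_V (∇ · F) dV.

Compute the divergence:
    ∇ · F = ∂F_x/∂x + ∂F_y/∂y + ∂F_z/∂z = 52x + 52y + 52z.

In spherical coordinates, x = ρ sin(φ) cos(θ), y = ρ sin(φ) sin(θ), z = ρ cos(φ), dV = ρ^2 sin(φ) dρ dφ dθ, with 0 ≤ ρ ≤ 5, 0 ≤ φ ≤ π, 0 ≤ θ ≤ 2π.

The integrand, after substitution and multiplying by the volume element, becomes (52ρ (sqrt(2)sin(φ)sin(θ + π/4) + cos(φ))) · ρ^2 sin(φ), so

    ∭_V (∇·F) dV = ∫_0^{2π} ∫_0^{π} ∫_0^{5} (52ρ (sqrt(2)sin(φ)sin(θ + π/4) + cos(φ))) · ρ^2 sin(φ) dρ dφ dθ.

Inner (ρ from 0 to 5): 8125(sqrt(2)sin(φ)sin(θ + π/4) + cos(φ))sin(φ).
Middle (φ from 0 to π): 8125sqrt(2)π sin(θ + π/4)/2.
Outer (θ from 0 to 2π): 0.

Therefore ∯_{∂V} F · n dS = 0.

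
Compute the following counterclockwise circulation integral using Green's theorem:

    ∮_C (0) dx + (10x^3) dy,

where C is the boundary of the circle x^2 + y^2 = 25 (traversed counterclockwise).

Green's theorem converts the closed line integral into a double integral over the enclosed region D:

    ∮_C P dx + Q dy = ∬_D (∂Q/∂x - ∂P/∂y) dA.

Here P = 0, Q = 10x^3, so

    ∂Q/∂x = 30x^2,    ∂P/∂y = 0,
    ∂Q/∂x - ∂P/∂y = 30x^2.

D is the region x^2 + y^2 ≤ 25. Evaluating the double integral:

In polar coordinates (x = r cos θ, y = r sin θ, dA = r dr dθ) the integrand becomes 30r^2cos(θ)^2, so

    ∬_D (30x^2) dA = ∫_0^{2π} ∫_0^{5} (30r^2cos(θ)^2) · r dr dθ.

Inner (r from 0 to 5): 9375cos(θ)^2/2.
Outer (θ from 0 to 2π): 9375π/2.

Therefore ∮_C P dx + Q dy = 9375π/2.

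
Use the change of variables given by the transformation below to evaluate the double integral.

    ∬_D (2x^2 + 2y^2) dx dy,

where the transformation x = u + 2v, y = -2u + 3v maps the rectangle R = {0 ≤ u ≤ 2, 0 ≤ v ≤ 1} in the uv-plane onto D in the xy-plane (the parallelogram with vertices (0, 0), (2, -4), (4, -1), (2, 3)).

Compute the Jacobian determinant of (x, y) with respect to (u, v):

    ∂(x,y)/∂(u,v) = | 1  2 | = (1)(3) - (2)(-2) = 7.
                   | -2  3 |

Its absolute value is |J| = 7 (the area scaling factor).

Substituting x = u + 2v, y = -2u + 3v into the integrand,

    2x^2 + 2y^2 → 10u^2 - 16u v + 26v^2,

so the integral becomes

    ∬_R (10u^2 - 16u v + 26v^2) · |J| du dv = ∫_0^2 ∫_0^1 (70u^2 - 112u v + 182v^2) dv du.

Inner (v): 70u^2 - 56u + 182/3.
Outer (u): 196.

Therefore ∬_D (2x^2 + 2y^2) dx dy = 196.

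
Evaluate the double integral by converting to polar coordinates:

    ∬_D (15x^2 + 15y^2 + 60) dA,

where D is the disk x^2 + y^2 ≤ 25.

The region D is 0 ≤ r ≤ 5, 0 ≤ θ ≤ 2π in polar coordinates, where x = r cos(θ), y = r sin(θ), and dA = r dr dθ.

Under the substitution, the integrand becomes 15r^2 + 60, so

    ∬_D (15x^2 + 15y^2 + 60) dA = ∫_{0}^{2π} ∫_{0}^{5} (15r^2 + 60) · r dr dθ.

Inner integral (in r): ∫_{0}^{5} (15r^2 + 60) · r dr = 12375/4.

Outer integral (in θ): ∫_{0}^{2π} (12375/4) dθ = 12375π/2.

Therefore ∬_D (15x^2 + 15y^2 + 60) dA = 12375π/2.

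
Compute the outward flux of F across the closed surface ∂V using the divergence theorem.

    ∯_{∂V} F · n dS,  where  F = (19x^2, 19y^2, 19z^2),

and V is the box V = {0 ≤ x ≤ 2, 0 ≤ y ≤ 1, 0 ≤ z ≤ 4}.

By the divergence theorem,

    ∯_{∂V} F · n dS = ∭_V (∇ · F) dV.

Compute the divergence:
    ∇ · F = ∂F_x/∂x + ∂F_y/∂y + ∂F_z/∂z = 38x + 38y + 38z.

V is a rectangular box, so dV = dx dy dz with 0 ≤ x ≤ 2, 0 ≤ y ≤ 1, 0 ≤ z ≤ 4.

Integrate (38x + 38y + 38z) over V as an iterated integral:

    ∭_V (∇·F) dV = ∫_0^{2} ∫_0^{1} ∫_0^{4} (38x + 38y + 38z) dz dy dx.

Inner (z from 0 to 4): 152x + 152y + 304.
Middle (y from 0 to 1): 152x + 380.
Outer (x from 0 to 2): 1064.

Therefore ∯_{∂V} F · n dS = 1064.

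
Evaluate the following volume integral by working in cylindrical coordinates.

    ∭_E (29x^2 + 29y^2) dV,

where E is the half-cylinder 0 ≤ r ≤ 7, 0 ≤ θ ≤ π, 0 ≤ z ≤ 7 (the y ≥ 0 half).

In cylindrical coordinates, x = r cos(θ), y = r sin(θ), z = z, and dV = r dr dθ dz.

The integrand becomes 29r^2, so

    ∭_E (29x^2 + 29y^2) dV = ∫_{0}^{π} ∫_{0}^{7} ∫_{0}^{7} (29r^2) · r dz dr dθ.

Inner (z): 203r^3.
Middle (r from 0 to 7): 487403/4.
Outer (θ): 487403π/4.

Therefore the triple integral equals 487403π/4.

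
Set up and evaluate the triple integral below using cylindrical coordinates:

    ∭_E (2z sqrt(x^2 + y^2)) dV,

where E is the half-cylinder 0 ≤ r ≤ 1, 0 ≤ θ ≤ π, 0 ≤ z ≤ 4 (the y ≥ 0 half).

In cylindrical coordinates, x = r cos(θ), y = r sin(θ), z = z, and dV = r dr dθ dz.

The integrand becomes 2r z, so

    ∭_E (2z sqrt(x^2 + y^2)) dV = ∫_{0}^{π} ∫_{0}^{1} ∫_{0}^{4} (2r z) · r dz dr dθ.

Inner (z): 16r^2.
Middle (r from 0 to 1): 16/3.
Outer (θ): 16π/3.

Therefore the triple integral equals 16π/3.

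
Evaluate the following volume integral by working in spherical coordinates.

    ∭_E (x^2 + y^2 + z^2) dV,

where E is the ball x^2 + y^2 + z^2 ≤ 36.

In spherical coordinates, x = ρ sin(φ) cos(θ), y = ρ sin(φ) sin(θ), z = ρ cos(φ), and dV = ρ^2 sin(φ) dρ dφ dθ.

The integrand becomes ρ^2, so

    ∭_E (x^2 + y^2 + z^2) dV = ∫_{0}^{2π} ∫_{0}^{π} ∫_{0}^{6} (ρ^2) · ρ^2 sin(φ) dρ dφ dθ.

Inner (ρ): 7776sin(φ)/5.
Middle (φ): 15552/5.
Outer (θ): 31104π/5.

Therefore the triple integral equals 31104π/5.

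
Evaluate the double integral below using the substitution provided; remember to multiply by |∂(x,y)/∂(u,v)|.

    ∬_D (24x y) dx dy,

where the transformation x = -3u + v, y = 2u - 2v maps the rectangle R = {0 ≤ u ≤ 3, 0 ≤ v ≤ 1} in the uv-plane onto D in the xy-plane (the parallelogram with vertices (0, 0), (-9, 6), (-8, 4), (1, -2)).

Compute the Jacobian determinant of (x, y) with respect to (u, v):

    ∂(x,y)/∂(u,v) = | -3  1 | = (-3)(-2) - (1)(2) = 4.
                   | 2  -2 |

Its absolute value is |J| = 4 (the area scaling factor).

Substituting x = -3u + v, y = 2u - 2v into the integrand,

    24x y → -144u^2 + 192u v - 48v^2,

so the integral becomes

    ∬_R (-144u^2 + 192u v - 48v^2) · |J| du dv = ∫_0^3 ∫_0^1 (-576u^2 + 768u v - 192v^2) dv du.

Inner (v): -576u^2 + 384u - 64.
Outer (u): -3648.

Therefore ∬_D (24x y) dx dy = -3648.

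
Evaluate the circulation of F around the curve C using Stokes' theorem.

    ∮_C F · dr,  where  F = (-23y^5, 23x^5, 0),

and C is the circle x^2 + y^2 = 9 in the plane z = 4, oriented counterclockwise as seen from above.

Let S be the flat disk x^2 + y^2 ≤ 9 in the plane z = 4, with upward unit normal n̂ = ẑ. By Stokes' theorem,

    ∮_C F · dr = ∬_S (∇ × F) · n̂ dS = ∬_D (curl F)_z dA,

where D is the disk x^2 + y^2 ≤ 9.

Compute the curl of F = (-23y^5, 23x^5, 0):
    (∇ × F)_x = ∂F_z/∂y - ∂F_y/∂z = 0,
    (∇ × F)_y = ∂F_x/∂z - ∂F_z/∂x = 0,
    (∇ × F)_z = ∂F_y/∂x - ∂F_x/∂y = 115x^4 + 115y^4.

On z = 4, (curl F)_z = 115x^4 + 115y^4.

Convert to polar (x = r cos θ, y = r sin θ, dA = r dr dθ); the integrand becomes 115r^4(sin(θ)^4 + cos(θ)^4), so

    ∬_D (curl F)_z dA = ∫_0^{2π} ∫_0^{3} (115r^4(sin(θ)^4 + cos(θ)^4)) · r dr dθ.

Inner (r from 0 to 3): 27945sin(θ)^4/2 + 27945cos(θ)^4/2.
Outer (θ from 0 to 2π): 83835π/4.

Therefore ∮_C F · dr = 83835π/4.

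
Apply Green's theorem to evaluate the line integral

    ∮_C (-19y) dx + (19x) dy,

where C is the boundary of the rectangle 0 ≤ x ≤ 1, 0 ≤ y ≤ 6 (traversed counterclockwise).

Green's theorem converts the closed line integral into a double integral over the enclosed region D:

    ∮_C P dx + Q dy = ∬_D (∂Q/∂x - ∂P/∂y) dA.

Here P = -19y, Q = 19x, so

    ∂Q/∂x = 19,    ∂P/∂y = -19,
    ∂Q/∂x - ∂P/∂y = 38.

D is the region 0 ≤ x ≤ 1, 0 ≤ y ≤ 6. Evaluating the double integral:

    ∬_D (38) dA = ∫_0^{1} ∫_0^{6} (38) dy dx.

Inner (y from 0 to 6): 228.
Outer (x from 0 to 1): 228.

Therefore ∮_C P dx + Q dy = 228.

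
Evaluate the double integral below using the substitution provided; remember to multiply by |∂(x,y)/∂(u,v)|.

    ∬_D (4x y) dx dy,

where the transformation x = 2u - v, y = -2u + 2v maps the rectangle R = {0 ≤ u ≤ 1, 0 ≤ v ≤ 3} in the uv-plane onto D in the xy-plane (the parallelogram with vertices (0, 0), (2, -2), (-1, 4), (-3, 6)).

Compute the Jacobian determinant of (x, y) with respect to (u, v):

    ∂(x,y)/∂(u,v) = | 2  -1 | = (2)(2) - (-1)(-2) = 2.
                   | -2  2 |

Its absolute value is |J| = 2 (the area scaling factor).

Substituting x = 2u - v, y = -2u + 2v into the integrand,

    4x y → -16u^2 + 24u v - 8v^2,

so the integral becomes

    ∬_R (-16u^2 + 24u v - 8v^2) · |J| du dv = ∫_0^1 ∫_0^3 (-32u^2 + 48u v - 16v^2) dv du.

Inner (v): -96u^2 + 216u - 144.
Outer (u): -68.

Therefore ∬_D (4x y) dx dy = -68.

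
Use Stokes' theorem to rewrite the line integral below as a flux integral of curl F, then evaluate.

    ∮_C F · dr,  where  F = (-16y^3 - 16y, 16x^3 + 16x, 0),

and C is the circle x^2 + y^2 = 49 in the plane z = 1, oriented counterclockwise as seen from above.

Let S be the flat disk x^2 + y^2 ≤ 49 in the plane z = 1, with upward unit normal n̂ = ẑ. By Stokes' theorem,

    ∮_C F · dr = ∬_S (∇ × F) · n̂ dS = ∬_D (curl F)_z dA,

where D is the disk x^2 + y^2 ≤ 49.

Compute the curl of F = (-16y^3 - 16y, 16x^3 + 16x, 0):
    (∇ × F)_x = ∂F_z/∂y - ∂F_y/∂z = 0,
    (∇ × F)_y = ∂F_x/∂z - ∂F_z/∂x = 0,
    (∇ × F)_z = ∂F_y/∂x - ∂F_x/∂y = 48x^2 + 48y^2 + 32.

On z = 1, (curl F)_z = 48x^2 + 48y^2 + 32.

Convert to polar (x = r cos θ, y = r sin θ, dA = r dr dθ); the integrand becomes 48r^2 + 32, so

    ∬_D (curl F)_z dA = ∫_0^{2π} ∫_0^{7} (48r^2 + 32) · r dr dθ.

Inner (r from 0 to 7): 29596.
Outer (θ from 0 to 2π): 59192π.

Therefore ∮_C F · dr = 59192π.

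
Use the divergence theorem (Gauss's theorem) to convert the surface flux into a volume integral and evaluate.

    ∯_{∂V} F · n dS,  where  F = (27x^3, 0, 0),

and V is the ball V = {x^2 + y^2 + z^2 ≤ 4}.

By the divergence theorem,

    ∯_{∂V} F · n dS = ∭_V (∇ · F) dV.

Compute the divergence:
    ∇ · F = ∂F_x/∂x + ∂F_y/∂y + ∂F_z/∂z = 81x^2 + 0 + 0 = 81x^2.

In spherical coordinates, x = ρ sin(φ) cos(θ), y = ρ sin(φ) sin(θ), z = ρ cos(φ), dV = ρ^2 sin(φ) dρ dφ dθ, with 0 ≤ ρ ≤ 2, 0 ≤ φ ≤ π, 0 ≤ θ ≤ 2π.

The integrand, after substitution and multiplying by the volume element, becomes (81ρ^2sin(φ)^2cos(θ)^2) · ρ^2 sin(φ), so

    ∭_V (∇·F) dV = ∫_0^{2π} ∫_0^{π} ∫_0^{2} (81ρ^2sin(φ)^2cos(θ)^2) · ρ^2 sin(φ) dρ dφ dθ.

Inner (ρ from 0 to 2): 2592sin(φ)^3cos(θ)^2/5.
Middle (φ from 0 to π): 3456cos(θ)^2/5.
Outer (θ from 0 to 2π): 3456π/5.

Therefore ∯_{∂V} F · n dS = 3456π/5.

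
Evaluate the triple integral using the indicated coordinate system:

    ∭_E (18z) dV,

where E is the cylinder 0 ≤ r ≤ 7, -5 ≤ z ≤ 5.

In cylindrical coordinates, x = r cos(θ), y = r sin(θ), z = z, and dV = r dr dθ dz.

The integrand becomes 18z, so

    ∭_E (18z) dV = ∫_{0}^{2π} ∫_{0}^{7} ∫_{-5}^{5} (18z) · r dz dr dθ.

Inner (z): 0.
Middle (r from 0 to 7): 0.
Outer (θ): 0.

Therefore the triple integral equals 0.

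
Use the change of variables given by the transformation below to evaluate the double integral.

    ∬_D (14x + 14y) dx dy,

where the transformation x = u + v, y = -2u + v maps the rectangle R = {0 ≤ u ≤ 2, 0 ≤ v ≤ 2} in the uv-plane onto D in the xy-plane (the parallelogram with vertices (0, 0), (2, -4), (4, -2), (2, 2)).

Compute the Jacobian determinant of (x, y) with respect to (u, v):

    ∂(x,y)/∂(u,v) = | 1  1 | = (1)(1) - (1)(-2) = 3.
                   | -2  1 |

Its absolute value is |J| = 3 (the area scaling factor).

Substituting x = u + v, y = -2u + v into the integrand,

    14x + 14y → -14u + 28v,

so the integral becomes

    ∬_R (-14u + 28v) · |J| du dv = ∫_0^2 ∫_0^2 (-42u + 84v) dv du.

Inner (v): 168 - 84u.
Outer (u): 168.

Therefore ∬_D (14x + 14y) dx dy = 168.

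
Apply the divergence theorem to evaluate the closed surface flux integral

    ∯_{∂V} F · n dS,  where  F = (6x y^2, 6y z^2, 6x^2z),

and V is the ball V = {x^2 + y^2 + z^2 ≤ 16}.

By the divergence theorem,

    ∯_{∂V} F · n dS = ∭_V (∇ · F) dV.

Compute the divergence:
    ∇ · F = ∂F_x/∂x + ∂F_y/∂y + ∂F_z/∂z = 6y^2 + 6z^2 + 6x^2 = 6x^2 + 6y^2 + 6z^2.

In spherical coordinates, x = ρ sin(φ) cos(θ), y = ρ sin(φ) sin(θ), z = ρ cos(φ), dV = ρ^2 sin(φ) dρ dφ dθ, with 0 ≤ ρ ≤ 4, 0 ≤ φ ≤ π, 0 ≤ θ ≤ 2π.

The integrand, after substitution and multiplying by the volume element, becomes (6ρ^2) · ρ^2 sin(φ), so

    ∭_V (∇·F) dV = ∫_0^{2π} ∫_0^{π} ∫_0^{4} (6ρ^2) · ρ^2 sin(φ) dρ dφ dθ.

Inner (ρ from 0 to 4): 6144sin(φ)/5.
Middle (φ from 0 to π): 12288/5.
Outer (θ from 0 to 2π): 24576π/5.

Therefore ∯_{∂V} F · n dS = 24576π/5.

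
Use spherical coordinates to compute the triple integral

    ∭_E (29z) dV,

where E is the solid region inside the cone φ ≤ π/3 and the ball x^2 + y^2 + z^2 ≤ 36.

In spherical coordinates, x = ρ sin(φ) cos(θ), y = ρ sin(φ) sin(θ), z = ρ cos(φ), and dV = ρ^2 sin(φ) dρ dφ dθ.

The integrand becomes 29ρ cos(φ), so

    ∭_E (29z) dV = ∫_{0}^{2π} ∫_{0}^{π/3} ∫_{0}^{6} (29ρ cos(φ)) · ρ^2 sin(φ) dρ dφ dθ.

Inner (ρ): 4698sin(2φ).
Middle (φ): 7047/2.
Outer (θ): 7047π.

Therefore the triple integral equals 7047π.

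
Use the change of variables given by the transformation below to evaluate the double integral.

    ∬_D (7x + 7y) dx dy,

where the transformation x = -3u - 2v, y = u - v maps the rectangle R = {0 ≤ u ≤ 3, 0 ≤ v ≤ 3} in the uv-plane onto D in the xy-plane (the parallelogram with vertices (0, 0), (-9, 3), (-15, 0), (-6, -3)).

Compute the Jacobian determinant of (x, y) with respect to (u, v):

    ∂(x,y)/∂(u,v) = | -3  -2 | = (-3)(-1) - (-2)(1) = 5.
                   | 1  -1 |

Its absolute value is |J| = 5 (the area scaling factor).

Substituting x = -3u - 2v, y = u - v into the integrand,

    7x + 7y → -14u - 21v,

so the integral becomes

    ∬_R (-14u - 21v) · |J| du dv = ∫_0^3 ∫_0^3 (-70u - 105v) dv du.

Inner (v): -210u - 945/2.
Outer (u): -4725/2.

Therefore ∬_D (7x + 7y) dx dy = -4725/2.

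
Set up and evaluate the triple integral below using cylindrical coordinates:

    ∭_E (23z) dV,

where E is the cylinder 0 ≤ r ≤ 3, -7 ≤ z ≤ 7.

In cylindrical coordinates, x = r cos(θ), y = r sin(θ), z = z, and dV = r dr dθ dz.

The integrand becomes 23z, so

    ∭_E (23z) dV = ∫_{0}^{2π} ∫_{0}^{3} ∫_{-7}^{7} (23z) · r dz dr dθ.

Inner (z): 0.
Middle (r from 0 to 3): 0.
Outer (θ): 0.

Therefore the triple integral equals 0.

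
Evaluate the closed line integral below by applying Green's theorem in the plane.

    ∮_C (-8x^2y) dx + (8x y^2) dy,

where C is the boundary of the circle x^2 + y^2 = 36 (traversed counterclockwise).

Green's theorem converts the closed line integral into a double integral over the enclosed region D:

    ∮_C P dx + Q dy = ∬_D (∂Q/∂x - ∂P/∂y) dA.

Here P = -8x^2y, Q = 8x y^2, so

    ∂Q/∂x = 8y^2,    ∂P/∂y = -8x^2,
    ∂Q/∂x - ∂P/∂y = 8x^2 + 8y^2.

D is the region x^2 + y^2 ≤ 36. Evaluating the double integral:

In polar coordinates (x = r cos θ, y = r sin θ, dA = r dr dθ) the integrand becomes 8r^2, so

    ∬_D (8x^2 + 8y^2) dA = ∫_0^{2π} ∫_0^{6} (8r^2) · r dr dθ.

Inner (r from 0 to 6): 2592.
Outer (θ from 0 to 2π): 5184π.

Therefore ∮_C P dx + Q dy = 5184π.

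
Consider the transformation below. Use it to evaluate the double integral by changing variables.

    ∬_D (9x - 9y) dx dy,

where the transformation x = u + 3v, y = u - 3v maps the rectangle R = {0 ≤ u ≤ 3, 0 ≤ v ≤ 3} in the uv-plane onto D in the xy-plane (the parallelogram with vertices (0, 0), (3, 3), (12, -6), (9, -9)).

Compute the Jacobian determinant of (x, y) with respect to (u, v):

    ∂(x,y)/∂(u,v) = | 1  3 | = (1)(-3) - (3)(1) = -6.
                   | 1  -3 |

Its absolute value is |J| = 6 (the area scaling factor).

Substituting x = u + 3v, y = u - 3v into the integrand,

    9x - 9y → 54v,

so the integral becomes

    ∬_R (54v) · |J| du dv = ∫_0^3 ∫_0^3 (324v) dv du.

Inner (v): 1458.
Outer (u): 4374.

Therefore ∬_D (9x - 9y) dx dy = 4374.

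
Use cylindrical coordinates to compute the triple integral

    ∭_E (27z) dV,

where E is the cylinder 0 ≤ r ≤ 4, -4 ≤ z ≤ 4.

In cylindrical coordinates, x = r cos(θ), y = r sin(θ), z = z, and dV = r dr dθ dz.

The integrand becomes 27z, so

    ∭_E (27z) dV = ∫_{0}^{2π} ∫_{0}^{4} ∫_{-4}^{4} (27z) · r dz dr dθ.

Inner (z): 0.
Middle (r from 0 to 4): 0.
Outer (θ): 0.

Therefore the triple integral equals 0.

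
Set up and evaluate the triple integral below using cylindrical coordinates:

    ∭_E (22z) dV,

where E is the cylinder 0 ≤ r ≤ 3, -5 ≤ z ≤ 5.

In cylindrical coordinates, x = r cos(θ), y = r sin(θ), z = z, and dV = r dr dθ dz.

The integrand becomes 22z, so

    ∭_E (22z) dV = ∫_{0}^{2π} ∫_{0}^{3} ∫_{-5}^{5} (22z) · r dz dr dθ.

Inner (z): 0.
Middle (r from 0 to 3): 0.
Outer (θ): 0.

Therefore the triple integral equals 0.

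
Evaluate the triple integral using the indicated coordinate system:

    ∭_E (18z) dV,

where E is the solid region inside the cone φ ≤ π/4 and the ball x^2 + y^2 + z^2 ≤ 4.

In spherical coordinates, x = ρ sin(φ) cos(θ), y = ρ sin(φ) sin(θ), z = ρ cos(φ), and dV = ρ^2 sin(φ) dρ dφ dθ.

The integrand becomes 18ρ cos(φ), so

    ∭_E (18z) dV = ∫_{0}^{2π} ∫_{0}^{π/4} ∫_{0}^{2} (18ρ cos(φ)) · ρ^2 sin(φ) dρ dφ dθ.

Inner (ρ): 36sin(2φ).
Middle (φ): 18.
Outer (θ): 36π.

Therefore the triple integral equals 36π.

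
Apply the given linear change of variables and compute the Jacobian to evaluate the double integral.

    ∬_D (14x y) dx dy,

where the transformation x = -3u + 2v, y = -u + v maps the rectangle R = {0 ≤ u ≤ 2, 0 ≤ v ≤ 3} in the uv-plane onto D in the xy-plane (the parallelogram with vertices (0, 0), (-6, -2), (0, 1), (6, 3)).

Compute the Jacobian determinant of (x, y) with respect to (u, v):

    ∂(x,y)/∂(u,v) = | -3  2 | = (-3)(1) - (2)(-1) = -1.
                   | -1  1 |

Its absolute value is |J| = 1 (the area scaling factor).

Substituting x = -3u + 2v, y = -u + v into the integrand,

    14x y → 42u^2 - 70u v + 28v^2,

so the integral becomes

    ∬_R (42u^2 - 70u v + 28v^2) · |J| du dv = ∫_0^2 ∫_0^3 (42u^2 - 70u v + 28v^2) dv du.

Inner (v): 126u^2 - 315u + 252.
Outer (u): 210.

Therefore ∬_D (14x y) dx dy = 210.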